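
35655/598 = 35655/598 = 59.62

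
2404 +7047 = 9451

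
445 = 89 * 5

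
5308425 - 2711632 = 2596793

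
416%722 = 416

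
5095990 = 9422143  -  4326153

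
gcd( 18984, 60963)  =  21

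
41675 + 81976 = 123651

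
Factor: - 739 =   -  739^1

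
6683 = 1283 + 5400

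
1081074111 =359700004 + 721374107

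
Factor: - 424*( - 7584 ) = 2^8*3^1*53^1*79^1= 3215616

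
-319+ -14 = -333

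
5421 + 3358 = 8779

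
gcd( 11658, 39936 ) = 6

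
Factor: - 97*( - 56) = 2^3*7^1*97^1 = 5432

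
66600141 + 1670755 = 68270896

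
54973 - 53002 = 1971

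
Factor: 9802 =2^1 * 13^2*29^1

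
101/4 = 101/4 = 25.25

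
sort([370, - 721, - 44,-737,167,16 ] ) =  [-737,-721, - 44,16,167,370 ]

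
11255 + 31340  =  42595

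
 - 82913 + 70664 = - 12249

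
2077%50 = 27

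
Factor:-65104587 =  - 3^3*659^1*3659^1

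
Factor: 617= 617^1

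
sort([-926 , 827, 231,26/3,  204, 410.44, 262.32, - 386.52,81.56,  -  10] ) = [-926, - 386.52,-10,26/3,81.56,204,  231, 262.32, 410.44,827] 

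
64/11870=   32/5935 = 0.01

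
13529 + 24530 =38059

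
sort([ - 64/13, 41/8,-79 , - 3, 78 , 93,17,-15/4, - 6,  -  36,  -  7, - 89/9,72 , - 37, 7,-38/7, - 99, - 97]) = [ - 99, - 97, - 79 , - 37, - 36 ,  -  89/9 ,-7, - 6, - 38/7 , - 64/13, - 15/4, - 3,41/8, 7, 17,72 , 78, 93 ]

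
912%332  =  248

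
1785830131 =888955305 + 896874826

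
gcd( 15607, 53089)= 1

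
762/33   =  23 + 1/11 =23.09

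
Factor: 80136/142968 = 477/851=3^2*23^( - 1)*37^( - 1 )*53^1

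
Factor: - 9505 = -5^1*1901^1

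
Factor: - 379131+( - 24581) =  - 2^8*19^1 * 83^1 =- 403712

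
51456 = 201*256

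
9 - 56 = -47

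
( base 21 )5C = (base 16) 75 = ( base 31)3o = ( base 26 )4d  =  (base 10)117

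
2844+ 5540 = 8384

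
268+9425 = 9693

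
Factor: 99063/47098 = 2^( - 1)*  3^4 * 1223^1 *23549^(- 1)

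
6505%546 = 499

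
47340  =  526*90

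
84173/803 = 84173/803=104.82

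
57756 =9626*6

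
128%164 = 128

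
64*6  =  384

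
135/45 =3  =  3.00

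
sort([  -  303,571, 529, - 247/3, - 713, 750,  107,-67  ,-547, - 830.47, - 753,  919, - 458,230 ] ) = [ - 830.47, - 753, - 713, - 547, - 458, - 303, - 247/3,  -  67, 107, 230, 529, 571,  750 , 919 ]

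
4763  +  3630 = 8393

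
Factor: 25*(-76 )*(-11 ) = 2^2*5^2*11^1*19^1 = 20900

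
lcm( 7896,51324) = 102648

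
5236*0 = 0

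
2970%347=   194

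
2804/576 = 4 + 125/144 = 4.87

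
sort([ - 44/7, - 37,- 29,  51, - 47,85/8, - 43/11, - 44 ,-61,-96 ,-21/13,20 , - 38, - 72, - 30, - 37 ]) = [ - 96, - 72 ,-61 , - 47, - 44, - 38, - 37 ,- 37,  -  30, - 29, - 44/7 , - 43/11, -21/13,  85/8,20,51]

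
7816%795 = 661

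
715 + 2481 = 3196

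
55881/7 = 7983 = 7983.00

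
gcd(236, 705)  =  1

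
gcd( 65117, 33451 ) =1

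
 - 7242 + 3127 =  - 4115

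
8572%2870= 2832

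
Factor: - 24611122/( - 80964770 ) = 5^(-1)*439^(  -  1)*18443^ (-1 ) * 12305561^1 = 12305561/40482385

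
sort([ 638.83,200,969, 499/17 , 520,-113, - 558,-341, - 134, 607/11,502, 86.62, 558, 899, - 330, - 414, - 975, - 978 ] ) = [ - 978,- 975, - 558, -414 ,- 341,-330, - 134,  -  113, 499/17, 607/11,86.62,  200,502, 520 , 558, 638.83,899, 969]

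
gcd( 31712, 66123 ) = 1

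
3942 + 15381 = 19323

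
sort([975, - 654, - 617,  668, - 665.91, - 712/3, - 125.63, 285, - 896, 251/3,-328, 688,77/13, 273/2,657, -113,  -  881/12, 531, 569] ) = [ - 896, - 665.91, - 654, - 617, - 328, - 712/3, - 125.63, - 113, - 881/12,77/13, 251/3, 273/2,  285, 531, 569, 657, 668,  688 , 975] 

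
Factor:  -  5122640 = -2^4*5^1 * 64033^1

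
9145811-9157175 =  - 11364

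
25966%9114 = 7738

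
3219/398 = 8 + 35/398 = 8.09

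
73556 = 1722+71834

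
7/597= 7/597 = 0.01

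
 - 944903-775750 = - 1720653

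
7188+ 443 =7631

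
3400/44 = 77 + 3/11 = 77.27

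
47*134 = 6298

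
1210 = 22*55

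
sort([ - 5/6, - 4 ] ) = [ - 4, - 5/6]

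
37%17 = 3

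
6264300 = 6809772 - 545472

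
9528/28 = 340 + 2/7 = 340.29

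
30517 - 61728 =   -  31211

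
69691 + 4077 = 73768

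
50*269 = 13450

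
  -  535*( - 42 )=22470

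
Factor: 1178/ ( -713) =  -  38/23 = - 2^1 * 19^1 * 23^( - 1 )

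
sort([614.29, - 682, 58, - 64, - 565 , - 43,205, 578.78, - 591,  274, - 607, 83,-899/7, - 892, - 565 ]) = [ - 892, - 682, - 607, - 591, - 565,- 565, - 899/7,-64,  -  43,  58,83,205,274,578.78, 614.29]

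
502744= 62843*8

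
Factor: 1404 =2^2 * 3^3*13^1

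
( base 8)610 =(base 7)1100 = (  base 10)392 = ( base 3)112112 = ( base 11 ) 327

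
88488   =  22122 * 4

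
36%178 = 36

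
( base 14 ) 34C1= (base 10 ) 9185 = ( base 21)KH8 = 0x23e1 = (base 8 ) 21741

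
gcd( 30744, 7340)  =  4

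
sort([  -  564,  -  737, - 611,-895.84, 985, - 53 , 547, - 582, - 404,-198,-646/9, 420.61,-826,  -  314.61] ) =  [ -895.84, - 826,  -  737,-611,-582, - 564 , - 404, - 314.61, -198, - 646/9,-53 , 420.61, 547,985]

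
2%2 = 0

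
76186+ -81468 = -5282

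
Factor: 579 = 3^1  *193^1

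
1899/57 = 33 + 6/19 = 33.32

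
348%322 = 26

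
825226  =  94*8779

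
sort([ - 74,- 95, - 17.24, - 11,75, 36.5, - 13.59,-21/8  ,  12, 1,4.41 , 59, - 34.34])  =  [ - 95 ,-74, - 34.34, - 17.24,-13.59, - 11,  -  21/8,1,  4.41,12,36.5, 59,75 ]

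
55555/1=55555=55555.00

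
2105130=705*2986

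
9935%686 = 331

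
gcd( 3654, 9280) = 58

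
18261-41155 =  - 22894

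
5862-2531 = 3331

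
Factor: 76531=7^1*13^1 * 29^2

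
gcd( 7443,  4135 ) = 827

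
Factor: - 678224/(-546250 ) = 2^3*5^( - 4)*97^1 = 776/625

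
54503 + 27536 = 82039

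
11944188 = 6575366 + 5368822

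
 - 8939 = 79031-87970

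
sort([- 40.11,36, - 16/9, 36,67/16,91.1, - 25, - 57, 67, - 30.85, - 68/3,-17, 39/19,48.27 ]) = [  -  57, - 40.11, - 30.85, - 25 , - 68/3, - 17, - 16/9, 39/19,67/16, 36, 36,48.27, 67 , 91.1]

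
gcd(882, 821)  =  1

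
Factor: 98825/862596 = 2^ ( - 2) * 3^( - 3) * 5^2*7^( - 2)*59^1*67^1*163^( -1)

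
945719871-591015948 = 354703923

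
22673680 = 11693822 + 10979858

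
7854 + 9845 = 17699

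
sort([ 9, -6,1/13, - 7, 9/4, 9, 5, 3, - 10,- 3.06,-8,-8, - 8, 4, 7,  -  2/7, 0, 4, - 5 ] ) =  [ - 10, - 8,  -  8 , - 8,  -  7, - 6, - 5, - 3.06, - 2/7,  0, 1/13,9/4,3, 4, 4,5,7 , 9, 9] 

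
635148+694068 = 1329216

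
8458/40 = 4229/20=211.45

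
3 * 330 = 990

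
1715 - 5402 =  - 3687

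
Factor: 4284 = 2^2*3^2*7^1*17^1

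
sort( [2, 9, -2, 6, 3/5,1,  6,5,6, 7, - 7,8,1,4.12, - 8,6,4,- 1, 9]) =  [ - 8,  -  7, - 2,  -  1,3/5,1,1,2,  4, 4.12,5,6  ,  6,6, 6,  7,8,9,9] 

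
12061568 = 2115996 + 9945572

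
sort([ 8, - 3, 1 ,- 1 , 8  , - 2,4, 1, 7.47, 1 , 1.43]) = [ - 3 , - 2, - 1, 1,  1, 1 , 1.43,  4,  7.47, 8,  8 ] 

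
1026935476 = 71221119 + 955714357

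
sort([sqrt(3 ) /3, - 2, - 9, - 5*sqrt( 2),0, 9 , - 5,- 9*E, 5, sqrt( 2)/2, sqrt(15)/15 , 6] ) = [ - 9*E, - 9, - 5*sqrt(2 ), -5, - 2 , 0, sqrt(15) /15, sqrt(3) /3,  sqrt(2) /2,  5, 6,9 ]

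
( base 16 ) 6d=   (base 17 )67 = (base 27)41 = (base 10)109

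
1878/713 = 1878/713 = 2.63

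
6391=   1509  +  4882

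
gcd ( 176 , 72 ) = 8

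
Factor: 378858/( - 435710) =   -  3^1*5^( - 1 )*11^(-1) * 17^(- 1 )*271^1 = - 813/935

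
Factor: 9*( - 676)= - 6084 = - 2^2* 3^2*13^2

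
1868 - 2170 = -302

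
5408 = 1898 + 3510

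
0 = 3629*0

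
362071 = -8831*(-41)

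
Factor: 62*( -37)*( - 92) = 2^3*23^1*31^1*37^1 = 211048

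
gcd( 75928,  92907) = 1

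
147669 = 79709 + 67960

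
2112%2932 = 2112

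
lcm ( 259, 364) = 13468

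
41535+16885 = 58420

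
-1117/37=-1117/37 = -  30.19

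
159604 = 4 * 39901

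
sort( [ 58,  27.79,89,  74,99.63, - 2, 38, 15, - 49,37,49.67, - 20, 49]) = [ - 49,- 20,  -  2  ,  15, 27.79, 37, 38,49,49.67,58 , 74,  89,99.63]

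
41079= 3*13693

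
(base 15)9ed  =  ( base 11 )1764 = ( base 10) 2248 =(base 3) 10002021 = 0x8c8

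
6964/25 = 6964/25 = 278.56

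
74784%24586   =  1026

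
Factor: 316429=316429^1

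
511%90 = 61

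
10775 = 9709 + 1066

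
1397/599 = 2 + 199/599 = 2.33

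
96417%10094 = 5571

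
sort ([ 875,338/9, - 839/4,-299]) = [ - 299,  -  839/4, 338/9, 875]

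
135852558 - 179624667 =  - 43772109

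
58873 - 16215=42658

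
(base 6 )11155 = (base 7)4421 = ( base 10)1583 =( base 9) 2148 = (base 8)3057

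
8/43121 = 8/43121 = 0.00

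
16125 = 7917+8208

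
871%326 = 219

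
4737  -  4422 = 315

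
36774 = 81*454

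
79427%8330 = 4457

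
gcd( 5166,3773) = 7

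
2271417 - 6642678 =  - 4371261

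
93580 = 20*4679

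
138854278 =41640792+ 97213486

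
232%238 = 232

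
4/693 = 4/693 = 0.01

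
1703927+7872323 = 9576250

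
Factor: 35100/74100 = 3^2*19^( - 1)= 9/19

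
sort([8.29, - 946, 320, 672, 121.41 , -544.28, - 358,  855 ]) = [-946 , -544.28, - 358, 8.29,121.41,320,  672, 855]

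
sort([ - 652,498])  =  [ - 652, 498]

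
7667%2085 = 1412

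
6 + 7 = 13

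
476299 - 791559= - 315260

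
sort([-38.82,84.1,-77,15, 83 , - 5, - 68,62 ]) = [ - 77, - 68, - 38.82, - 5, 15,  62,83,  84.1] 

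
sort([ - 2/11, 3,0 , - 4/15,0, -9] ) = [-9 ,-4/15, - 2/11,  0 , 0,3]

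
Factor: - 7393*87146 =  - 644270378  =  - 2^1*7393^1*43573^1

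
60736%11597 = 2751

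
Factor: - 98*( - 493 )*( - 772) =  - 37298408 = - 2^3*7^2*17^1*29^1*193^1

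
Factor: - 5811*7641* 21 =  - 3^5*7^1*13^1 * 149^1 *283^1 = - 932438871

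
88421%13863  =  5243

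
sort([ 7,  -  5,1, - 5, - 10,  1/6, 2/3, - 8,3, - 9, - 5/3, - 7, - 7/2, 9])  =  [ - 10, - 9 , - 8, - 7, - 5, - 5, - 7/2, - 5/3, 1/6,2/3,  1, 3,7 , 9]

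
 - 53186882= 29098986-82285868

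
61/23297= 61/23297 = 0.00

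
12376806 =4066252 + 8310554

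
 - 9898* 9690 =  - 95911620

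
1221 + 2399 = 3620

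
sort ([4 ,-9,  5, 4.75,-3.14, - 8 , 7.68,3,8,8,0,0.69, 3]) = [-9,  -  8,-3.14,  0,0.69 , 3,3,4 , 4.75 , 5,7.68, 8,8] 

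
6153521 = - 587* ( - 10483)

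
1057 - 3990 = - 2933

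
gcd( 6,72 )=6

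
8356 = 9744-1388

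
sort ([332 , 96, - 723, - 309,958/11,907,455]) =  [ -723, - 309,958/11, 96, 332, 455,907 ]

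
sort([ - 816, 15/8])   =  [ - 816, 15/8]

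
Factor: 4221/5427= 7/9 = 3^( - 2)  *7^1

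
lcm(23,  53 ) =1219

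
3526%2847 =679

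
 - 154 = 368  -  522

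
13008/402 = 32 +24/67   =  32.36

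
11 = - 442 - -453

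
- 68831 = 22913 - 91744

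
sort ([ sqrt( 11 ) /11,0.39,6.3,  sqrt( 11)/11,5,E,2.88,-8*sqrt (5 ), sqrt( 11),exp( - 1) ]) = [ - 8*sqrt ( 5),sqrt( 11)/11, sqrt( 11)/11,exp(  -  1 ),0.39,E,2.88,sqrt(11),5,6.3]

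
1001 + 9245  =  10246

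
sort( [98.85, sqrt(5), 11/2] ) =[sqrt( 5), 11/2,98.85]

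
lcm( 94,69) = 6486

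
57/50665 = 57/50665 = 0.00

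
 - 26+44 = 18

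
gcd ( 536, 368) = 8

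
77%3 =2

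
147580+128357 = 275937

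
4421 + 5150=9571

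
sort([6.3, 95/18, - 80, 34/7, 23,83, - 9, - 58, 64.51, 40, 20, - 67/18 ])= [ - 80, - 58,  -  9, - 67/18, 34/7, 95/18, 6.3, 20, 23, 40, 64.51, 83 ] 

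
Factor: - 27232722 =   -  2^1 * 3^2  *11^1*79^1*1741^1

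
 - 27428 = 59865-87293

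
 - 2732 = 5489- 8221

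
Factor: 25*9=3^2*5^2= 225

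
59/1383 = 59/1383 = 0.04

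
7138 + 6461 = 13599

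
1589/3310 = 1589/3310=0.48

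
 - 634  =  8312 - 8946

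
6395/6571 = 6395/6571 = 0.97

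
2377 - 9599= -7222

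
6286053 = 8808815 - 2522762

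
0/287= 0 =0.00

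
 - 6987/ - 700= 9 +687/700= 9.98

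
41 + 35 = 76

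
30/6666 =5/1111 = 0.00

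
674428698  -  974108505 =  - 299679807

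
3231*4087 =13205097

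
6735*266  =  1791510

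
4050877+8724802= 12775679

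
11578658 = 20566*563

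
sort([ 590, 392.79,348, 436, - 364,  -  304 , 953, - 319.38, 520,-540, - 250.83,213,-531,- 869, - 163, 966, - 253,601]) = [  -  869, - 540, - 531,  -  364, - 319.38,  -  304, - 253, - 250.83, - 163, 213,348,392.79, 436,520,590, 601,  953,966 ]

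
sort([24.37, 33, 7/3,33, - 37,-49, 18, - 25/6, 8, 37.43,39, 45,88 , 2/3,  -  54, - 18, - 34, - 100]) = [-100, - 54 , - 49, - 37, - 34,  -  18, - 25/6,2/3,7/3 , 8,18, 24.37,33, 33, 37.43 , 39, 45,88 ]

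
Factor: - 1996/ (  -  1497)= 2^2*3^ ( - 1) = 4/3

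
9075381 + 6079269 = 15154650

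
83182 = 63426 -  - 19756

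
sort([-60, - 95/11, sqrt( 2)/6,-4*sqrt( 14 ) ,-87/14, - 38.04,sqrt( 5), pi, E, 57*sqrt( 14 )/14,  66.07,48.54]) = [ - 60, - 38.04, - 4*sqrt( 14), - 95/11,-87/14, sqrt (2) /6, sqrt (5),E , pi, 57*sqrt (14)/14, 48.54, 66.07] 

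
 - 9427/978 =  - 10 + 353/978= -  9.64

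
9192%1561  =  1387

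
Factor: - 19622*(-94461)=2^1*3^1*23^1*37^2 * 9811^1= 1853513742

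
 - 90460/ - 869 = 90460/869 = 104.10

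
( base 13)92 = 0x77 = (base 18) 6b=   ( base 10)119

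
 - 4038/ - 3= 1346+ 0/1 = 1346.00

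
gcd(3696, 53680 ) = 176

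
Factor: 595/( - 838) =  - 2^( - 1 )*5^1* 7^1*17^1*419^ ( - 1)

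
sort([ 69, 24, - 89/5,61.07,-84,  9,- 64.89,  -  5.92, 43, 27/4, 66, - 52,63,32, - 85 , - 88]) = [  -  88, -85,-84, - 64.89,  -  52  , - 89/5, - 5.92, 27/4,9,24,32,  43,61.07,63,66, 69]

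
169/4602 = 13/354 = 0.04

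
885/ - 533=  - 2 + 181/533 = - 1.66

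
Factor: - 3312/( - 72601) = 2^4*3^2 * 23^1*79^( - 1 )*919^(-1)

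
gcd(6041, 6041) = 6041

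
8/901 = 8/901 = 0.01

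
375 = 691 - 316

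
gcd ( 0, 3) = 3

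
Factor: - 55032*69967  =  -2^3*3^1*31^1* 37^1 * 61^1 * 2293^1 = - 3850423944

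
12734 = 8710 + 4024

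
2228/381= 5  +  323/381 = 5.85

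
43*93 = 3999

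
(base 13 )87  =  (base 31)3i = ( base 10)111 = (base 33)3C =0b1101111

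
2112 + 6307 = 8419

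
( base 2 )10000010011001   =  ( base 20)10H5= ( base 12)49b5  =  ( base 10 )8345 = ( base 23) FHJ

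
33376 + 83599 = 116975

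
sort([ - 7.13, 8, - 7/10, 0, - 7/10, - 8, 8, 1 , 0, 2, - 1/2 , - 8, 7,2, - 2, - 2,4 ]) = [ - 8, - 8,  -  7.13,  -  2, - 2, - 7/10, - 7/10, - 1/2, 0, 0, 1, 2,2, 4, 7, 8, 8]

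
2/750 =1/375 = 0.00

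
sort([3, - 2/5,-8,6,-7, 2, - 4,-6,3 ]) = [  -  8,-7,-6, -4, - 2/5, 2, 3,3,6]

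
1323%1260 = 63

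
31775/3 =31775/3 = 10591.67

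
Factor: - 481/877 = - 13^1*37^1*877^( - 1 )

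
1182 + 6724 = 7906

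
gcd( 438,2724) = 6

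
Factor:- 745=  - 5^1*  149^1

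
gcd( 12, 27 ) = 3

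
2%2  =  0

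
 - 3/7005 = - 1/2335=-0.00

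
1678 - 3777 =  - 2099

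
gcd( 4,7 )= 1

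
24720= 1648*15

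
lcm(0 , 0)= 0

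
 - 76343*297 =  - 22673871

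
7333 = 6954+379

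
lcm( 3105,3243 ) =145935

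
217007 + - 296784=-79777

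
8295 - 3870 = 4425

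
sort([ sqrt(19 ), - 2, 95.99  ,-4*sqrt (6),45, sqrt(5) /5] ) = [ - 4*sqrt( 6 ),-2, sqrt(5)/5, sqrt( 19), 45,95.99]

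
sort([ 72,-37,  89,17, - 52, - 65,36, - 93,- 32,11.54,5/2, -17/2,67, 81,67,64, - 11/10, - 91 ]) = [ - 93,  -  91, -65, - 52,- 37, - 32, - 17/2,-11/10,5/2,11.54 , 17,  36 , 64, 67, 67,72, 81,  89 ] 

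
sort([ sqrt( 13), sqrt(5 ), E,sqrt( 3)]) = [sqrt (3 ),sqrt(5 ),E, sqrt( 13)]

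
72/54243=8/6027 = 0.00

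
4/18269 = 4/18269 = 0.00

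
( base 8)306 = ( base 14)102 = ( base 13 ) 123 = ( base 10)198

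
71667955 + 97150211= 168818166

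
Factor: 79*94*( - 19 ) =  - 2^1*19^1*47^1*79^1  =  -141094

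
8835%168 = 99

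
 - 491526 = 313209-804735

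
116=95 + 21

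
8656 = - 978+9634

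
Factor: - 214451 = -214451^1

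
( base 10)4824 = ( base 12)2960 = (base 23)92H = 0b1001011011000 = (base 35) 3wt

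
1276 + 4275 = 5551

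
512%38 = 18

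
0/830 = 0  =  0.00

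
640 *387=247680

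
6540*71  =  464340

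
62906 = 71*886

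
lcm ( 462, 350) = 11550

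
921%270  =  111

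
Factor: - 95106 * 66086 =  - 6285175116 =-  2^2*3^1*11^2*131^1*173^1*191^1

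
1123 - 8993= - 7870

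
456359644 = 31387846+424971798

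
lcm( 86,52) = 2236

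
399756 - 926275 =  - 526519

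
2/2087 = 2/2087 = 0.00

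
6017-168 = 5849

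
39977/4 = 39977/4 = 9994.25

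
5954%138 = 20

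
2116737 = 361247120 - 359130383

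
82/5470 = 41/2735  =  0.01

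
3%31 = 3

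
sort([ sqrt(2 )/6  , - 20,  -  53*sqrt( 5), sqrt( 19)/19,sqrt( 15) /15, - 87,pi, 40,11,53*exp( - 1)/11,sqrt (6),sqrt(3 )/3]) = [ - 53*sqrt(5 ), - 87, - 20,sqrt( 19 )/19,sqrt( 2 ) /6,sqrt(  15) /15, sqrt( 3 ) /3,53  *exp (- 1)/11, sqrt (6),pi,11,40]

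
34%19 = 15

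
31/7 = 31/7 = 4.43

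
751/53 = 751/53 = 14.17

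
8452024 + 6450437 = 14902461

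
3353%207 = 41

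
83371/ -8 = -83371/8 = -10421.38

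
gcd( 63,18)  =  9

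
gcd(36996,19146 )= 6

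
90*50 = 4500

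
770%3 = 2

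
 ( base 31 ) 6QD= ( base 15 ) 1e40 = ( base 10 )6585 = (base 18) 125f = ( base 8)14671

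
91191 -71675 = 19516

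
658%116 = 78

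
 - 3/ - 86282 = 3/86282 = 0.00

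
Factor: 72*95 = 2^3*3^2*5^1*19^1 = 6840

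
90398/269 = 90398/269  =  336.05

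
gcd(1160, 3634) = 2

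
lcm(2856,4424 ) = 225624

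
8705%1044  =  353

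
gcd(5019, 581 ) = 7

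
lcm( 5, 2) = 10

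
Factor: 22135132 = 2^2*53^1 *263^1*397^1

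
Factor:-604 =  - 2^2*151^1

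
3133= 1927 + 1206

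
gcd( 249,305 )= 1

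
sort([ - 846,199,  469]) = [ - 846,199, 469]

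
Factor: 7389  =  3^2*821^1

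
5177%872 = 817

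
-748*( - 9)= 6732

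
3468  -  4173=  - 705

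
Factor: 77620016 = 2^4*19^1*255329^1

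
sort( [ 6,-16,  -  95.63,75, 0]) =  [ - 95.63,-16,0,6,75 ] 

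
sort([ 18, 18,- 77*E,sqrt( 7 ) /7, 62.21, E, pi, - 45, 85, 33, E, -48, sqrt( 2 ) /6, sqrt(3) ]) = [ - 77*E,  -  48,  -  45, sqrt(2)/6, sqrt(7) /7, sqrt( 3),E,E,pi,  18 , 18, 33,62.21, 85 ]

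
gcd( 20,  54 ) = 2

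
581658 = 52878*11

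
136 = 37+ 99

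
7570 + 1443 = 9013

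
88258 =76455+11803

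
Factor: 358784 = 2^7*2803^1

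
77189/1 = 77189 = 77189.00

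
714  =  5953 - 5239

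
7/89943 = 1/12849= 0.00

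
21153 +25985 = 47138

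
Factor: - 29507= - 19^1 *1553^1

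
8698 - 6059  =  2639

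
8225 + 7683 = 15908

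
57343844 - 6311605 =51032239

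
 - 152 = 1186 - 1338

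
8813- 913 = 7900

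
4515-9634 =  - 5119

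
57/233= 57/233 = 0.24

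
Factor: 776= 2^3*97^1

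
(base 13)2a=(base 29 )17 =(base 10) 36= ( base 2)100100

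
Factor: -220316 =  - 2^2 * 55079^1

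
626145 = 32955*19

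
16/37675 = 16/37675 = 0.00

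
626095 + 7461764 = 8087859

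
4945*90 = 445050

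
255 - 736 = - 481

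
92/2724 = 23/681 = 0.03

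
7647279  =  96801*79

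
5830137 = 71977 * 81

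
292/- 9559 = - 292/9559 = - 0.03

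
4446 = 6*741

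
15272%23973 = 15272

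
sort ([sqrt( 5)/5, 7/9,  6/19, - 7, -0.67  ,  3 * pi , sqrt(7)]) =[-7, - 0.67,6/19, sqrt( 5 ) /5, 7/9,  sqrt(7 ) , 3*pi]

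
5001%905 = 476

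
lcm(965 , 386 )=1930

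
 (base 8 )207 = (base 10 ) 135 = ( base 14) 99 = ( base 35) 3U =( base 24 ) 5f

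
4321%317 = 200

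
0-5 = -5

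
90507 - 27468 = 63039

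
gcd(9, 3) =3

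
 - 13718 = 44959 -58677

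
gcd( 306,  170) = 34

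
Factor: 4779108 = 2^2*3^3*17^1*19^1 * 137^1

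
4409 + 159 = 4568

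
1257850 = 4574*275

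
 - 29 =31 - 60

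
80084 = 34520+45564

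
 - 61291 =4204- 65495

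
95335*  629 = 59965715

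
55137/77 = 716+5/77 = 716.06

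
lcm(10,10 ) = 10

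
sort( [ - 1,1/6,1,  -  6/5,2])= [ - 6/5, - 1,1/6,1,2] 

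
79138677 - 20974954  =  58163723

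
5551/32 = 173 + 15/32 = 173.47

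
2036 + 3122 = 5158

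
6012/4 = 1503 = 1503.00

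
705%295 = 115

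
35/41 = 35/41 = 0.85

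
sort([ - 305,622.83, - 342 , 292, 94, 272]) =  [-342, - 305,94, 272,  292,622.83]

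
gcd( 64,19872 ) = 32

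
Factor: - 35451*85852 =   -  2^2*3^3*13^3*101^1 * 127^1 = - 3043539252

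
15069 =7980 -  - 7089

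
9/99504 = 1/11056= 0.00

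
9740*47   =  457780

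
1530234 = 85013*18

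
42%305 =42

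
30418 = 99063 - 68645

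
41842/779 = 53 + 555/779 =53.71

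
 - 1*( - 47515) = 47515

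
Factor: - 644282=-2^1*61^1 * 5281^1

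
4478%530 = 238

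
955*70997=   67802135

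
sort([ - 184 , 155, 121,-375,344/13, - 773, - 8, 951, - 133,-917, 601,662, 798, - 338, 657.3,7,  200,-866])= [ - 917, - 866,-773, - 375, - 338 , - 184,-133 ,-8 , 7 , 344/13, 121 , 155 , 200, 601, 657.3, 662, 798,951 ]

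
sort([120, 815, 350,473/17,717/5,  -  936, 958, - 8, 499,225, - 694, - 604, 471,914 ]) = [ - 936,-694, - 604, - 8,473/17,120, 717/5,  225,350, 471,499, 815,914,958]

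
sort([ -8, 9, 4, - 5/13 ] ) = [ - 8, - 5/13,4, 9]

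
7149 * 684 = 4889916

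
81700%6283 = 21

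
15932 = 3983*4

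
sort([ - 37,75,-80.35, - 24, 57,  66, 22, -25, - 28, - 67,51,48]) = [-80.35 , - 67, - 37,-28, - 25,-24,22 , 48,51, 57 , 66,  75] 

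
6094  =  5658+436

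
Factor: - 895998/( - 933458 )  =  3^1 * 149333^1*466729^(- 1)=447999/466729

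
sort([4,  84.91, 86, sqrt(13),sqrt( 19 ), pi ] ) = [pi,sqrt(13), 4, sqrt (19), 84.91, 86 ] 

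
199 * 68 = 13532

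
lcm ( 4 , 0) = 0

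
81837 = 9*9093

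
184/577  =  184/577 = 0.32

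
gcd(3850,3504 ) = 2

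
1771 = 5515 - 3744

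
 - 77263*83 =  - 6412829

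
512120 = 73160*7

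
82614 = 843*98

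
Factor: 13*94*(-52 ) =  - 2^3*13^2 * 47^1 = -63544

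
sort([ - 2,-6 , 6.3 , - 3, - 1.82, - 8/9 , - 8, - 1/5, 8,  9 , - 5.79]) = [ - 8, - 6, - 5.79 , - 3,-2,-1.82, - 8/9, - 1/5,6.3, 8,9] 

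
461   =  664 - 203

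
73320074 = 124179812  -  50859738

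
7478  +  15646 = 23124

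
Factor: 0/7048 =0^1 = 0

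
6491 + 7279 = 13770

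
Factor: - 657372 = - 2^2*3^1*29^1 *1889^1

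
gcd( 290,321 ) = 1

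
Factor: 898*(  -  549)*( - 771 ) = 2^1*3^3*61^1 * 257^1*449^1 = 380104542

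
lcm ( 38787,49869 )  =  349083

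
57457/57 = 57457/57 = 1008.02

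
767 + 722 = 1489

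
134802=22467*6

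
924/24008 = 231/6002 = 0.04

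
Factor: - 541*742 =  - 401422= - 2^1*7^1*53^1 * 541^1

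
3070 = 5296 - 2226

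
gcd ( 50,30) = 10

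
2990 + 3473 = 6463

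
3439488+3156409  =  6595897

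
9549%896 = 589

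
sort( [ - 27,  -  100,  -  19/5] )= [- 100 , - 27  , - 19/5 ] 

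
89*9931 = 883859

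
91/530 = 91/530 = 0.17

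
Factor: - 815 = -5^1*163^1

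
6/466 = 3/233  =  0.01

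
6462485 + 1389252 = 7851737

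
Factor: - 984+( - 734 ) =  - 2^1 * 859^1= -1718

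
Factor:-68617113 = - 3^1*19^1*1203809^1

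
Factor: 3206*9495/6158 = 15220485/3079 = 3^2*5^1*7^1*211^1*229^1*3079^ ( - 1 )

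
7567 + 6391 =13958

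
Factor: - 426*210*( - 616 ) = 2^5*3^2*5^1*7^2*11^1*71^1 = 55107360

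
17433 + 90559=107992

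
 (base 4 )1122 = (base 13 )6c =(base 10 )90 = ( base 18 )50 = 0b1011010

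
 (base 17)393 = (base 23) 1LB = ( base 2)1111111111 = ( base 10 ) 1023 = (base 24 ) 1IF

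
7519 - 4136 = 3383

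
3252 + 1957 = 5209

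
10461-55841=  - 45380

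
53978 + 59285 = 113263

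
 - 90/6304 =  -  1 + 3107/3152 = - 0.01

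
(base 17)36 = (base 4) 321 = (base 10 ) 57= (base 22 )2d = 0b111001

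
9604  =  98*98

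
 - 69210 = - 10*6921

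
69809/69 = 69809/69 =1011.72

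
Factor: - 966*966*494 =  - 460979064 = - 2^3*3^2 *7^2 * 13^1*19^1*23^2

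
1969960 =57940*34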